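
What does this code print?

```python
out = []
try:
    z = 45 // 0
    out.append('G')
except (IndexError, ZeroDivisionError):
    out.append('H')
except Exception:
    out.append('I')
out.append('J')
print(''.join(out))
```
HJ

ZeroDivisionError matches tuple containing it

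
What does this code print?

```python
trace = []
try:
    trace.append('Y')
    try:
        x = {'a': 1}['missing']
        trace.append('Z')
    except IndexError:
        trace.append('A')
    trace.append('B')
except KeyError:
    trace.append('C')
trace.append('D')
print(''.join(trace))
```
YCD

Inner handler doesn't match, propagates to outer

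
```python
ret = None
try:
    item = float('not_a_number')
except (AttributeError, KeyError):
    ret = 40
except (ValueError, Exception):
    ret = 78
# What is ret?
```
78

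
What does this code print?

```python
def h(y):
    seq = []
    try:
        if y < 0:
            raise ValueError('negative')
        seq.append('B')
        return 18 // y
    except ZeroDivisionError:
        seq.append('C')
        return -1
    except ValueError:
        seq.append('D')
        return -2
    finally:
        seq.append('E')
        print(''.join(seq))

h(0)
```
BCE

y=0 causes ZeroDivisionError, caught, finally prints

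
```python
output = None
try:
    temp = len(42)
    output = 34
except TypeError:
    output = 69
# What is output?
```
69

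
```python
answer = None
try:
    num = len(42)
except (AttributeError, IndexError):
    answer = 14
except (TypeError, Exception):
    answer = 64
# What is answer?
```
64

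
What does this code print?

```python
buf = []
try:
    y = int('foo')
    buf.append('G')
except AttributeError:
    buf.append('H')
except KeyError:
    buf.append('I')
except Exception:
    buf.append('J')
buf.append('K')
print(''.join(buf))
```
JK

ValueError not specifically caught, falls to Exception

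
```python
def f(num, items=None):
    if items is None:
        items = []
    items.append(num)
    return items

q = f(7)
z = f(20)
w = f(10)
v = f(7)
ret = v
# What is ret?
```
[7]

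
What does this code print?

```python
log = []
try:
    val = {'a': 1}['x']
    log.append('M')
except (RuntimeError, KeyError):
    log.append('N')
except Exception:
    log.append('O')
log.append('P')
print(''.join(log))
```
NP

KeyError matches tuple containing it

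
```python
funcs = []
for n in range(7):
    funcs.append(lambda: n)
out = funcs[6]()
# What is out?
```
6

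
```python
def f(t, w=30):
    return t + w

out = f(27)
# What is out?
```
57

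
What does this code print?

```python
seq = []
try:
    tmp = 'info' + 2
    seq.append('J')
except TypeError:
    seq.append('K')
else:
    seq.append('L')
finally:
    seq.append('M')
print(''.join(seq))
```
KM

Exception: except runs, else skipped, finally runs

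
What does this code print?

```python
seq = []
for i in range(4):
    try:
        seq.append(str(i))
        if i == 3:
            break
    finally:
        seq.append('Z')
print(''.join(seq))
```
0Z1Z2Z3Z

finally runs even when breaking out of loop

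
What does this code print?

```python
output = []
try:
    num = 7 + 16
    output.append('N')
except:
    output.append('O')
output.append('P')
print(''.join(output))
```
NP

No exception, try block completes normally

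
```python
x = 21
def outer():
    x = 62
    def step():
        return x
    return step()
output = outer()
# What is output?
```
62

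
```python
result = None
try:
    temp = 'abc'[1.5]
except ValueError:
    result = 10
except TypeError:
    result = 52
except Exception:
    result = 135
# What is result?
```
52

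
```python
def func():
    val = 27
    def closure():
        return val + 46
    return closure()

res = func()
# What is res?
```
73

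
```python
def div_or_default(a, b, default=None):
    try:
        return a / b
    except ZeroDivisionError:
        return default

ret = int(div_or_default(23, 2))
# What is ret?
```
11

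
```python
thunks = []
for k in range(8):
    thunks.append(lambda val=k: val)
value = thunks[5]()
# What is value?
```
5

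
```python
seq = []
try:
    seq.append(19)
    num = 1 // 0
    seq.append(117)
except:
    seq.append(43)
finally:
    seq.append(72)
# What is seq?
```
[19, 43, 72]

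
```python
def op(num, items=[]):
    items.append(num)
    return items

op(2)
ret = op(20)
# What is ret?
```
[2, 20]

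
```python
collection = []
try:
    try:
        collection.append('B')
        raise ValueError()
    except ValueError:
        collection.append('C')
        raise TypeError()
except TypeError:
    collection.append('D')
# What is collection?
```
['B', 'C', 'D']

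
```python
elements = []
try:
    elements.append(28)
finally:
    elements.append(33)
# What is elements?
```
[28, 33]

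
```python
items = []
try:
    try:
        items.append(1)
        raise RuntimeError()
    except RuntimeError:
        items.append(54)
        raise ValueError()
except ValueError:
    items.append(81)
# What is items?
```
[1, 54, 81]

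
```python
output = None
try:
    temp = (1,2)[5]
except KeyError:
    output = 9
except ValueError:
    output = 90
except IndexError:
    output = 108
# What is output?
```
108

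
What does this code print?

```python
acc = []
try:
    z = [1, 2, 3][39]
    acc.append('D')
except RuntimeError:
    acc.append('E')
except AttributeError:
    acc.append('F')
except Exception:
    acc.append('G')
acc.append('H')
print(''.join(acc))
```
GH

IndexError not specifically caught, falls to Exception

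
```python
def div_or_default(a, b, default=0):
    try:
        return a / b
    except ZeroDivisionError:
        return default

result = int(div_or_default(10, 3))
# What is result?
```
3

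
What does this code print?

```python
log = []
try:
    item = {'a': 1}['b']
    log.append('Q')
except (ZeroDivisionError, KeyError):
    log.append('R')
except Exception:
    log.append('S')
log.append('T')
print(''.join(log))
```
RT

KeyError matches tuple containing it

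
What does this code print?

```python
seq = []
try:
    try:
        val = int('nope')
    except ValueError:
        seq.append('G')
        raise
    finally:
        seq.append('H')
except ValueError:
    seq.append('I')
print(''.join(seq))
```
GHI

finally runs before re-raised exception propagates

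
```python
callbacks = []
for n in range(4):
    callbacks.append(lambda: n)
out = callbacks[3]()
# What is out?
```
3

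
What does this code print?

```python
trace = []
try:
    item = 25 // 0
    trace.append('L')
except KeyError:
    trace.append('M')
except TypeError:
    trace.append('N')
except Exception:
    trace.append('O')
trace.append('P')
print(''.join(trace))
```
OP

ZeroDivisionError not specifically caught, falls to Exception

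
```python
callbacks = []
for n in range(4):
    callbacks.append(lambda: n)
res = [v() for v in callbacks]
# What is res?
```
[3, 3, 3, 3]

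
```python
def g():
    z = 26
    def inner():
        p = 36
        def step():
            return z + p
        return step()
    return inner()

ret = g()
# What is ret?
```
62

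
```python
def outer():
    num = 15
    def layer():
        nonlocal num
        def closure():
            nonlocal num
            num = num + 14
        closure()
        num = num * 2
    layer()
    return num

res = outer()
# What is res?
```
58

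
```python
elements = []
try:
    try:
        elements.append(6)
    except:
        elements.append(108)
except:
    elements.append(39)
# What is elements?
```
[6]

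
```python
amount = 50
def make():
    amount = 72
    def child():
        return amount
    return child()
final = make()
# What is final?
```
72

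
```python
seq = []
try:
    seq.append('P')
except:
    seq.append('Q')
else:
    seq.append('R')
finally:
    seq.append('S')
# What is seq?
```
['P', 'R', 'S']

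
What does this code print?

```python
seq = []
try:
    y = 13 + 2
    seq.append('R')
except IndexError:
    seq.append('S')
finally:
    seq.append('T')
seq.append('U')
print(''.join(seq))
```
RTU

finally runs after normal execution too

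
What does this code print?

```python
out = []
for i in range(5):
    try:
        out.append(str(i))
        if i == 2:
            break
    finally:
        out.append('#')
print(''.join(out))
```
0#1#2#

finally runs even when breaking out of loop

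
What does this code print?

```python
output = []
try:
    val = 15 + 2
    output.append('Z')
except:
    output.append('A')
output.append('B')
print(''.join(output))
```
ZB

No exception, try block completes normally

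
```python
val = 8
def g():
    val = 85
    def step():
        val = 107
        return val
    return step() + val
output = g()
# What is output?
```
192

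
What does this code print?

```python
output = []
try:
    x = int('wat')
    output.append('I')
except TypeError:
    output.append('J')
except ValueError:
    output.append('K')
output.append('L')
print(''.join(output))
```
KL

ValueError is caught by its specific handler, not TypeError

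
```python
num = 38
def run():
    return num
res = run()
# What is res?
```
38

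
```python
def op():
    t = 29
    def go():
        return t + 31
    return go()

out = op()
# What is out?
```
60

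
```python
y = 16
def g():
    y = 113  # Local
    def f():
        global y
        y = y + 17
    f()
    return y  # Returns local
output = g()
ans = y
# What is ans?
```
33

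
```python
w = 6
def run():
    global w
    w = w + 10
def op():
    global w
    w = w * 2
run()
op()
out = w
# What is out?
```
32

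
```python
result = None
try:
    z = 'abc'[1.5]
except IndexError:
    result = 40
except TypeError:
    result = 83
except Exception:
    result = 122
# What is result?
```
83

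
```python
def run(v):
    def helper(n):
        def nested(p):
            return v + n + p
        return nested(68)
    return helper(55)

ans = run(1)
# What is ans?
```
124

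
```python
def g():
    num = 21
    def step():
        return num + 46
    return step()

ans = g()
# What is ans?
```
67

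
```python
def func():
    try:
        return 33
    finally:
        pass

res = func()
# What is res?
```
33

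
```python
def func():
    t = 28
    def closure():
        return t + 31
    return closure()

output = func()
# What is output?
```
59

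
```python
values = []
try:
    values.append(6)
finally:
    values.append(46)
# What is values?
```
[6, 46]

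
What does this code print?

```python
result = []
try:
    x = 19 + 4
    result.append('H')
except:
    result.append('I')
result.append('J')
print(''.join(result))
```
HJ

No exception, try block completes normally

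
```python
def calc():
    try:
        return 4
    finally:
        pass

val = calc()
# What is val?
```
4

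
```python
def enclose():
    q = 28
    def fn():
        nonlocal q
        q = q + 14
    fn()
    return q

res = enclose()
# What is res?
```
42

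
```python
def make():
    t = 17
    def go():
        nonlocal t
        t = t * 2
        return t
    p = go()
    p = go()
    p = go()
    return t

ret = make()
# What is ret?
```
136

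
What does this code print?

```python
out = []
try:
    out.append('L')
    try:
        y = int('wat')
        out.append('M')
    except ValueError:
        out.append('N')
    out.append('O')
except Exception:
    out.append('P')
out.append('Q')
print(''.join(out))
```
LNOQ

Inner exception caught by inner handler, outer continues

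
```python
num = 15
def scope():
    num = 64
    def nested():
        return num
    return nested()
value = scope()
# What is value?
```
64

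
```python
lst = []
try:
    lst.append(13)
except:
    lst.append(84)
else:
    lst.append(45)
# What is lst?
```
[13, 45]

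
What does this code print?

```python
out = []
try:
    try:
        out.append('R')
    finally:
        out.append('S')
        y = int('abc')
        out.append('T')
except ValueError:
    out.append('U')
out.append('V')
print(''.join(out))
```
RSUV

Exception in inner finally caught by outer except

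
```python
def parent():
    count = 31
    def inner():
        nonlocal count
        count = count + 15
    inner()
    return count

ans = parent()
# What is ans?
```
46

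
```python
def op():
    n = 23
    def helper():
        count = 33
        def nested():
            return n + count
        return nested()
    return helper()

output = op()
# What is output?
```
56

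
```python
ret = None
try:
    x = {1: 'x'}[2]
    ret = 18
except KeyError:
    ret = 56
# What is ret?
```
56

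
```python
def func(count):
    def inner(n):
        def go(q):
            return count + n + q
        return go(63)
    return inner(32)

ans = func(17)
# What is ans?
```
112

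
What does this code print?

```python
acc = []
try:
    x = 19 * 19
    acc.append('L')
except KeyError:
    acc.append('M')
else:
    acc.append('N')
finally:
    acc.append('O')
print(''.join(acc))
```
LNO

else runs before finally when no exception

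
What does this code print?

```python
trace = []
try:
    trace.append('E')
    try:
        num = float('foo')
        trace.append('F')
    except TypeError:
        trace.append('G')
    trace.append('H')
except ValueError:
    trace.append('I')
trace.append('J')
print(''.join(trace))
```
EIJ

Inner handler doesn't match, propagates to outer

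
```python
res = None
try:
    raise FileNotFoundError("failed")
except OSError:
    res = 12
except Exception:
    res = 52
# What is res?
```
12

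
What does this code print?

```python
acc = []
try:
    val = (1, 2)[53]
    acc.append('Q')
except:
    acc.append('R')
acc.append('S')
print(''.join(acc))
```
RS

Exception raised in try, caught by bare except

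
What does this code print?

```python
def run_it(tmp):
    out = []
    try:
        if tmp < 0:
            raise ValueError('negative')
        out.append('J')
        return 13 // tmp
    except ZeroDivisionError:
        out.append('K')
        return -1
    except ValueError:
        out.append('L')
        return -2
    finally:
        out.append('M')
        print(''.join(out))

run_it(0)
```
JKM

tmp=0 causes ZeroDivisionError, caught, finally prints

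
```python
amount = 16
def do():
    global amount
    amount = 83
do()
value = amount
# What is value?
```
83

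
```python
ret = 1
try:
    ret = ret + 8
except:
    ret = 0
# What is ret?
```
9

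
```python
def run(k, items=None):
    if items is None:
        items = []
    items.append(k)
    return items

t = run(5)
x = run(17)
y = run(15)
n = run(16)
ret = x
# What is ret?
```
[17]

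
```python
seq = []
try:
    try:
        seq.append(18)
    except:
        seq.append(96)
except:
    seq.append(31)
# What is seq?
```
[18]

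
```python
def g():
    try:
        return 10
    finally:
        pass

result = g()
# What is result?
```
10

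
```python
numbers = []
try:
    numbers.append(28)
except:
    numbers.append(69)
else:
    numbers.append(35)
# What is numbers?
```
[28, 35]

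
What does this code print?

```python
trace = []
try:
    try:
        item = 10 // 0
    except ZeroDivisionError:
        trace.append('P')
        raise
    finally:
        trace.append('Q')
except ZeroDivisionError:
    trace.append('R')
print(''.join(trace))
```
PQR

finally runs before re-raised exception propagates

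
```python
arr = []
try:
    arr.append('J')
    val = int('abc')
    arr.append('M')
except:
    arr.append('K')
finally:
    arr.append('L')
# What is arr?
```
['J', 'K', 'L']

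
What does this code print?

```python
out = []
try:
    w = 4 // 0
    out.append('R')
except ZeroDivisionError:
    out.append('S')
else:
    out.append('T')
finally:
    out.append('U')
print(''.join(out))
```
SU

Exception: except runs, else skipped, finally runs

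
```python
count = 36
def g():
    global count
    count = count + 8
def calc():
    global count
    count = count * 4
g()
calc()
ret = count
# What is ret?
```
176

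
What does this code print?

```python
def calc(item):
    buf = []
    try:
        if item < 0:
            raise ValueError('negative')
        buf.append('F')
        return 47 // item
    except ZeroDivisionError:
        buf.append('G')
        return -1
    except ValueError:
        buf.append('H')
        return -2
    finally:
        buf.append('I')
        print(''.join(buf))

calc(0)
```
FGI

item=0 causes ZeroDivisionError, caught, finally prints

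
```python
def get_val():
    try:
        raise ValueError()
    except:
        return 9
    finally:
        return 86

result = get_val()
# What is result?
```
86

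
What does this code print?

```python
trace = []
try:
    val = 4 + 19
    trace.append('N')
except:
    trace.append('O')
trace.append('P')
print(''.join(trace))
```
NP

No exception, try block completes normally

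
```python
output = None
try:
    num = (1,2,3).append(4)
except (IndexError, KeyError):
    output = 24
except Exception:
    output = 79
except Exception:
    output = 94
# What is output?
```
79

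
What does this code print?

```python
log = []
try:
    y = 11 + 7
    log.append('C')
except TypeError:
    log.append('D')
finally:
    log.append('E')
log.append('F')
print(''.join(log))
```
CEF

finally runs after normal execution too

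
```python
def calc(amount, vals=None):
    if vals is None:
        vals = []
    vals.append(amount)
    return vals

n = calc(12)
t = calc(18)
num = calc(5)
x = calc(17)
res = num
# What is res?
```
[5]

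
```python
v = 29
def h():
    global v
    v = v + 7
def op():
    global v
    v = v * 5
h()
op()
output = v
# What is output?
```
180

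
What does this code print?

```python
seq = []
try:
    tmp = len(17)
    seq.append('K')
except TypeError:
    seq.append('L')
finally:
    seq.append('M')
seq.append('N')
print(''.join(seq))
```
LMN

finally always runs, even after exception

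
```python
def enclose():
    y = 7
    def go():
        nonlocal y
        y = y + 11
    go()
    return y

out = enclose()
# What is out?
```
18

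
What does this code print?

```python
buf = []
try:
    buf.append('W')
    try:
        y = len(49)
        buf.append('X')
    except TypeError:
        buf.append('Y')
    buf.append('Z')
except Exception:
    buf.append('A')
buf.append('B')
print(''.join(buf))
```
WYZB

Inner exception caught by inner handler, outer continues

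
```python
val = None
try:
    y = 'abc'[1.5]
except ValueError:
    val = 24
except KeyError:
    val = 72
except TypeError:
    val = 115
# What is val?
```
115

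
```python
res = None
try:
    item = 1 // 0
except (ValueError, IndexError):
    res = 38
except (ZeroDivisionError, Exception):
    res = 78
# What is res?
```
78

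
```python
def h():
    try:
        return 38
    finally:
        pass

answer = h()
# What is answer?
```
38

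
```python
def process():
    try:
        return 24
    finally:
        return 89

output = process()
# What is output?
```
89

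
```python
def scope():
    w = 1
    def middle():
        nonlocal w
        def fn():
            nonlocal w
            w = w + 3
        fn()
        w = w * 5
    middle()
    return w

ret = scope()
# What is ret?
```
20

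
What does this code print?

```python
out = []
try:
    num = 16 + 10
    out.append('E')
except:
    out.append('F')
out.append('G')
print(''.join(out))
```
EG

No exception, try block completes normally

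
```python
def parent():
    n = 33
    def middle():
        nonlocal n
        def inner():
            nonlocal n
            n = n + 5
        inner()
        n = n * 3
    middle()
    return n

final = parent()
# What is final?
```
114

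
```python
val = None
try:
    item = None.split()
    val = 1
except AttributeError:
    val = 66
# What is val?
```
66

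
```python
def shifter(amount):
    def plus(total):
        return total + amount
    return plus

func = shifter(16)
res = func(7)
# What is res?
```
23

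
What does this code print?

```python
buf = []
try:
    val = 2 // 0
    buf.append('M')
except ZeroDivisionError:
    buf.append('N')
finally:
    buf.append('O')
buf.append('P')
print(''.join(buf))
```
NOP

finally always runs, even after exception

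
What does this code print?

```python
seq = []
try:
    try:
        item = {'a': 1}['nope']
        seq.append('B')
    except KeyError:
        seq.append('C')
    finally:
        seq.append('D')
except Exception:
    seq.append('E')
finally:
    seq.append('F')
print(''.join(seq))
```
CDF

Both finally blocks run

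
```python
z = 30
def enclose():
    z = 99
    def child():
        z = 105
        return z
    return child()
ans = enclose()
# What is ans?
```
105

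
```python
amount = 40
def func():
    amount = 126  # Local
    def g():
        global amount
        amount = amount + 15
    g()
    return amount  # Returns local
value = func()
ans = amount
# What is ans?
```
55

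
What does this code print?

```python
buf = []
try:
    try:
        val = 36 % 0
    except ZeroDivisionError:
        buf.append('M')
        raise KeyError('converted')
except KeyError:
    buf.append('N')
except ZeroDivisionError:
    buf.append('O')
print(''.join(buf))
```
MN

New KeyError raised, caught by outer KeyError handler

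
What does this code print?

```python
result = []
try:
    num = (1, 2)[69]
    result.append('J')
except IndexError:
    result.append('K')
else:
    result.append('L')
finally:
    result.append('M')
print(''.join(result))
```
KM

Exception: except runs, else skipped, finally runs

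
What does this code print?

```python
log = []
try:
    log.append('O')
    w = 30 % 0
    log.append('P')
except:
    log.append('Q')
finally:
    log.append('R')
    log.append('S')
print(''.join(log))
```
OQRS

Code before exception runs, then except, then all of finally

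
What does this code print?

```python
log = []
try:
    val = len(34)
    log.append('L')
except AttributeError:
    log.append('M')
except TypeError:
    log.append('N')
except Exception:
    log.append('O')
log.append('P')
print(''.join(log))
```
NP

TypeError matches before generic Exception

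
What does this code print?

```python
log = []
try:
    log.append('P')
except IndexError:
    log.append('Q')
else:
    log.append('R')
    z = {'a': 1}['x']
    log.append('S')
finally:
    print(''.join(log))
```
PR

Try succeeds, else appends 'R', KeyError in else is uncaught, finally prints before exception propagates ('S' never appended)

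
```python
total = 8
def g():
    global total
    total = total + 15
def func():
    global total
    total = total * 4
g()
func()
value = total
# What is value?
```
92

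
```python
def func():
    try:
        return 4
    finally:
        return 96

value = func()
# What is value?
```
96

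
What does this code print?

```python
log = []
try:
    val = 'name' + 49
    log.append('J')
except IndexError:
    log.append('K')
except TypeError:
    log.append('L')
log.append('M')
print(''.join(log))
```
LM

TypeError is caught by its specific handler, not IndexError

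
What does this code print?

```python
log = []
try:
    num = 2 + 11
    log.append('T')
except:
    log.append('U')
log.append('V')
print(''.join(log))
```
TV

No exception, try block completes normally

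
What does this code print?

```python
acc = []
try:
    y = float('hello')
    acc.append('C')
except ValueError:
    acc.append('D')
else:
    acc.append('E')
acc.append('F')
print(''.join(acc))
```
DF

else block skipped when exception is caught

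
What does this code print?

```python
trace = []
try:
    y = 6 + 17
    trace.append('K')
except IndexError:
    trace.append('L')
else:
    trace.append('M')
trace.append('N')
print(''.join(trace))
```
KMN

else block runs when no exception occurs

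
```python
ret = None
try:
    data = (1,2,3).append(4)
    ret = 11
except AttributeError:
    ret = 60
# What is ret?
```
60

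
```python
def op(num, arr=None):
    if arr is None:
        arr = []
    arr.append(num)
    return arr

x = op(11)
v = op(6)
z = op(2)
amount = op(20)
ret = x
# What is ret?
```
[11]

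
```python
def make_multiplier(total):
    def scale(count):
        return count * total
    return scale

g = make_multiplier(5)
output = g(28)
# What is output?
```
140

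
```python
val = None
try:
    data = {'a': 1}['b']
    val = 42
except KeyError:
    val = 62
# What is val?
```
62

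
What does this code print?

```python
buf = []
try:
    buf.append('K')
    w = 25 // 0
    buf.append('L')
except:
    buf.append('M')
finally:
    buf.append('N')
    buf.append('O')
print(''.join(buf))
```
KMNO

Code before exception runs, then except, then all of finally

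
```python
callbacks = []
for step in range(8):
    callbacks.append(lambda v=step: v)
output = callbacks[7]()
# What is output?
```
7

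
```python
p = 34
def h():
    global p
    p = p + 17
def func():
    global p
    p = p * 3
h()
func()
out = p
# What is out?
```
153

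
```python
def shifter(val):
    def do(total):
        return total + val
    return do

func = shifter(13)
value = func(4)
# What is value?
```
17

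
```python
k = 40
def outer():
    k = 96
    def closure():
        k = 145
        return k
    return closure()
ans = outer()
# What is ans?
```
145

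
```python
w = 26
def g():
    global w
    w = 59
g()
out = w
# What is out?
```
59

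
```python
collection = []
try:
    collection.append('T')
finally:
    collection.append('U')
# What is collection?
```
['T', 'U']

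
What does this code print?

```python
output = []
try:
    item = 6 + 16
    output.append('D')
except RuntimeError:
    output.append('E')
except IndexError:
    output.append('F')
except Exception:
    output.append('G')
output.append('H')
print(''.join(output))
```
DH

No exception, try block completes normally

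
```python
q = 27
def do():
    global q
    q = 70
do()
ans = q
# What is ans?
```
70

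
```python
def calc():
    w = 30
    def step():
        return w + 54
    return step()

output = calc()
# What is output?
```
84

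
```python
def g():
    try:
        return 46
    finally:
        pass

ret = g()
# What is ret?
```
46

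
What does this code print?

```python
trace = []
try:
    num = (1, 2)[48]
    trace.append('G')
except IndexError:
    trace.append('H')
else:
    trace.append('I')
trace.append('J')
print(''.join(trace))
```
HJ

else block skipped when exception is caught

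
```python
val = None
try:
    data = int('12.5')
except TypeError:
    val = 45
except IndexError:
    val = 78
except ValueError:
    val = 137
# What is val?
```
137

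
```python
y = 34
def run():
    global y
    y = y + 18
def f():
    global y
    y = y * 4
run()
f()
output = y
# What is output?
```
208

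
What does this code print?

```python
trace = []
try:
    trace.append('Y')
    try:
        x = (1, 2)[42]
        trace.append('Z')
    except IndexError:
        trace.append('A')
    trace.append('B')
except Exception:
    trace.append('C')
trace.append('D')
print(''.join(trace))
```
YABD

Inner exception caught by inner handler, outer continues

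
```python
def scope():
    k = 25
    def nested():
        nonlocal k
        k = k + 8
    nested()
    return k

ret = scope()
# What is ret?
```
33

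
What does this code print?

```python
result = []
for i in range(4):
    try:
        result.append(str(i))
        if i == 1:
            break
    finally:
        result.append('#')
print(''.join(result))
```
0#1#

finally runs even when breaking out of loop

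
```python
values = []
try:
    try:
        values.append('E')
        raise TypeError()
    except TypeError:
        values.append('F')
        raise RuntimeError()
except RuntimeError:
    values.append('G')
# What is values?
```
['E', 'F', 'G']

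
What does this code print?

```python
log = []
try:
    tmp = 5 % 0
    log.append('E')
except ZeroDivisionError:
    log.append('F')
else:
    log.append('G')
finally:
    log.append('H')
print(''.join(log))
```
FH

Exception: except runs, else skipped, finally runs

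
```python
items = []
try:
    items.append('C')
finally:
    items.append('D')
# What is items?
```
['C', 'D']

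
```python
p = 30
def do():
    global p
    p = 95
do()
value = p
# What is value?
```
95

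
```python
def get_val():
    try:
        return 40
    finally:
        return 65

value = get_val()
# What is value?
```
65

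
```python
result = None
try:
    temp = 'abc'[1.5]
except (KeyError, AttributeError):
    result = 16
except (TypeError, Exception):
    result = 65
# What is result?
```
65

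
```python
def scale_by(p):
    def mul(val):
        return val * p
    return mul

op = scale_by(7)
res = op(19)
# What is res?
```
133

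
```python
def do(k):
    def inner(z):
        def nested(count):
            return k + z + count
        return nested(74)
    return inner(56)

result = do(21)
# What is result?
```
151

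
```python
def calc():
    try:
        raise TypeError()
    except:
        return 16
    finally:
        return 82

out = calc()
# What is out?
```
82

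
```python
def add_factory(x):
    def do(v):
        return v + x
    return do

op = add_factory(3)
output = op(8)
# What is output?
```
11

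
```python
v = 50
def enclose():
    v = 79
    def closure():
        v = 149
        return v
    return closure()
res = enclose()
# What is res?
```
149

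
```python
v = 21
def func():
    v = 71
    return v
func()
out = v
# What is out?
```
21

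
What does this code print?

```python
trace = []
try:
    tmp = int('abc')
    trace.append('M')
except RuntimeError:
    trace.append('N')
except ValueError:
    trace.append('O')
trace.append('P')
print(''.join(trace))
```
OP

ValueError is caught by its specific handler, not RuntimeError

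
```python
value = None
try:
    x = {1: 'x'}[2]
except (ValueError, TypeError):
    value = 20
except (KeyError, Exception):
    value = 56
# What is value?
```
56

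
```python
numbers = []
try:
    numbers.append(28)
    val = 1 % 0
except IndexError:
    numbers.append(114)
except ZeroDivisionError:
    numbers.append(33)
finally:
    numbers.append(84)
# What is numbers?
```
[28, 33, 84]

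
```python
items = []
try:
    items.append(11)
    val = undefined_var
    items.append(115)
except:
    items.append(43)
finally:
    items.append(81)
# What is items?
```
[11, 43, 81]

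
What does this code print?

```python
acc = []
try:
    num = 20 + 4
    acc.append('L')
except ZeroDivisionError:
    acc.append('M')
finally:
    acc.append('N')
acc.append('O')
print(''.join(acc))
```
LNO

finally runs after normal execution too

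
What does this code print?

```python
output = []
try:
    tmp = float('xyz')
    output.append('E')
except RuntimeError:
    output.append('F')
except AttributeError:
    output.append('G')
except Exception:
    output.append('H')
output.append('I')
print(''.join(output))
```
HI

ValueError not specifically caught, falls to Exception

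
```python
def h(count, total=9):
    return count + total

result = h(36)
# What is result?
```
45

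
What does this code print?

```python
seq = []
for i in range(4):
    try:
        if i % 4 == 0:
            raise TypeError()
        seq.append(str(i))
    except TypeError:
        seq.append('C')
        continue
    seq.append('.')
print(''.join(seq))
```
C1.2.3.

continue in except skips rest of loop body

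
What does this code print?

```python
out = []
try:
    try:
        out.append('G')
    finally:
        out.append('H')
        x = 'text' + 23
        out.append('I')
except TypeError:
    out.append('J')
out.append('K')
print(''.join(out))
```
GHJK

Exception in inner finally caught by outer except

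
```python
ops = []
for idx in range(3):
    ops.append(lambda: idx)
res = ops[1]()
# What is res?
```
2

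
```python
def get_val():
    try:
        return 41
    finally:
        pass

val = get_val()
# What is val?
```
41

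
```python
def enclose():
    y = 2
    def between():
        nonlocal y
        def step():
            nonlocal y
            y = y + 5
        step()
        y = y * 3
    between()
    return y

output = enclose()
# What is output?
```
21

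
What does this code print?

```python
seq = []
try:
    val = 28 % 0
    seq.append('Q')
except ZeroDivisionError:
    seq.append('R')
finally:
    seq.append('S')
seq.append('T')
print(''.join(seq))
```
RST

finally always runs, even after exception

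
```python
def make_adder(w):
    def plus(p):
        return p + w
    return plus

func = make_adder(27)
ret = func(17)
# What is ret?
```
44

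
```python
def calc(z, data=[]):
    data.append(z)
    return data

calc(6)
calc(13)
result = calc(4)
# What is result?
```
[6, 13, 4]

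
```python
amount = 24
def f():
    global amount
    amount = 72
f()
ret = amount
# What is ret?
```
72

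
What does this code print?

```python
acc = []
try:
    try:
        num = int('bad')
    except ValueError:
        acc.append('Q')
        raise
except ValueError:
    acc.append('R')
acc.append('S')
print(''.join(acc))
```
QRS

raise without argument re-raises current exception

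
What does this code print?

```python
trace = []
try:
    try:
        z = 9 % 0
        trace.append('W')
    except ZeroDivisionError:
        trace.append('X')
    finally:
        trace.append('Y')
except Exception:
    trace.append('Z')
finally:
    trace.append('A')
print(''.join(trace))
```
XYA

Both finally blocks run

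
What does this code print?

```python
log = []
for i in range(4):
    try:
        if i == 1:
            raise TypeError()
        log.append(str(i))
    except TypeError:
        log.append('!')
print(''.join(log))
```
0!23

Exception on i=1 caught, loop continues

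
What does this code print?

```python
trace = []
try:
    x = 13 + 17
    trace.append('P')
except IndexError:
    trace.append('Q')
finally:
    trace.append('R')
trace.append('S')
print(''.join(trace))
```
PRS

finally runs after normal execution too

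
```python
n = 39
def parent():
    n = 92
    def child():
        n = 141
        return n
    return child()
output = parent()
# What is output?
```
141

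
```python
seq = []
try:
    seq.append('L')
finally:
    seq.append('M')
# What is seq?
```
['L', 'M']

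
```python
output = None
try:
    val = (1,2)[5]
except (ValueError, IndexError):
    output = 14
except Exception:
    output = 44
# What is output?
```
14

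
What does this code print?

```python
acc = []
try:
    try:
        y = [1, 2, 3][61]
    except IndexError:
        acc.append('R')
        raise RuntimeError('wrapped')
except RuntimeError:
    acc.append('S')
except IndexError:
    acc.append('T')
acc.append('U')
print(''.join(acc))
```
RSU

RuntimeError raised and caught, original IndexError not re-raised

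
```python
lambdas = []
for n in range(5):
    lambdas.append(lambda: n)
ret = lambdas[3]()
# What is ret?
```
4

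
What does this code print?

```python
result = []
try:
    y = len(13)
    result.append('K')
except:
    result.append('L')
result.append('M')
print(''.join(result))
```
LM

Exception raised in try, caught by bare except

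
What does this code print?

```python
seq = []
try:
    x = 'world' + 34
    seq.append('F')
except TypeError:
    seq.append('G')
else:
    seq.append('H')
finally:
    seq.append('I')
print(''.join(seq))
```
GI

Exception: except runs, else skipped, finally runs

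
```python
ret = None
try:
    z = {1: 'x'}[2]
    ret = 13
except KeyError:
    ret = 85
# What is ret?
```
85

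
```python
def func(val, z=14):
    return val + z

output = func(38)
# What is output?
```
52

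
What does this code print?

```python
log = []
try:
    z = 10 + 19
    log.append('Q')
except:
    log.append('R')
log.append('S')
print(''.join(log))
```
QS

No exception, try block completes normally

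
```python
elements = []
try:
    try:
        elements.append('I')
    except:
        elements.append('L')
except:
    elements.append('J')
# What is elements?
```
['I']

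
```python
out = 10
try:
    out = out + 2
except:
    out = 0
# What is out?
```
12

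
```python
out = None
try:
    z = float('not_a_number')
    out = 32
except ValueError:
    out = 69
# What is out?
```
69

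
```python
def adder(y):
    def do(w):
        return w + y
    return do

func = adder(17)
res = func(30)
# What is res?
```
47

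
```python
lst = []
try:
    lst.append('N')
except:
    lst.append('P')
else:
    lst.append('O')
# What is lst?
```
['N', 'O']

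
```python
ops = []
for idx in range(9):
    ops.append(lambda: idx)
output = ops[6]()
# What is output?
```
8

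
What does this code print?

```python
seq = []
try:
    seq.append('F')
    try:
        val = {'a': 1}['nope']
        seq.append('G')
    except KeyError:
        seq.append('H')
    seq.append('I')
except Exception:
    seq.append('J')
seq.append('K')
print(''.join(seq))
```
FHIK

Inner exception caught by inner handler, outer continues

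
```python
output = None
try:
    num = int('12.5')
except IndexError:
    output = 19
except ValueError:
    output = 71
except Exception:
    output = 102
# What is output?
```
71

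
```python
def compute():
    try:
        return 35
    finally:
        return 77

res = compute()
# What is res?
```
77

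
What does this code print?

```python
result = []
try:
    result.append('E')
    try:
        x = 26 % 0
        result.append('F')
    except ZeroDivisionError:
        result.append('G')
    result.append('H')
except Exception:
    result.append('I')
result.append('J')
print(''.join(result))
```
EGHJ

Inner exception caught by inner handler, outer continues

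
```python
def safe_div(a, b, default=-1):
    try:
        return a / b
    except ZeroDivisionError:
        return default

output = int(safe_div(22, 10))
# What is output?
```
2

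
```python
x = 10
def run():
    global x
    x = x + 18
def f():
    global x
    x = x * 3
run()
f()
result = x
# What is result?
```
84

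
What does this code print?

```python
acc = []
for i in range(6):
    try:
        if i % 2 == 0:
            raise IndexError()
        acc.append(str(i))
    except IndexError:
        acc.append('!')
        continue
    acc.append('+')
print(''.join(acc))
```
!1+!3+!5+

continue in except skips rest of loop body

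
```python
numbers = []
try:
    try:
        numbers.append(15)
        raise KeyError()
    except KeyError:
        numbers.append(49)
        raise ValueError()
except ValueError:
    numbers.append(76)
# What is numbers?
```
[15, 49, 76]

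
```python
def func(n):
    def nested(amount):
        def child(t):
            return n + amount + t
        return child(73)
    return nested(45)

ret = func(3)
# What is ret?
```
121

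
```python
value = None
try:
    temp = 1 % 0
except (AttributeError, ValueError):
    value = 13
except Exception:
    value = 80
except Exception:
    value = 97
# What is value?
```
80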